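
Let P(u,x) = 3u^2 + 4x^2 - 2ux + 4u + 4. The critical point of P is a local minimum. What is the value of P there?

28/11

∂P/∂u = 6u - 2x + 4 = 0 and ∂P/∂x = -2u + 8x = 0, so (u, x) = (-8/11, -2/11).
The Hessian has P_{uu} = 6, P_{xx} = 8, P_{ux} = -2, giving D = 44 > 0 with P_{uu} > 0, so the point is a local minimum.
P(-8/11, -2/11) = 28/11.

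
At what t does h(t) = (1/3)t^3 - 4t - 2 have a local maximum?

-2

h'(t) = t^2 - 4. Setting h'(t) = 0 gives t ∈ {-2, 2}.
Since h''(t) = 2t, we get h''(-2) = -4 < 0 ⇒ local maximum; h''(2) = 4 > 0 ⇒ local minimum.
Thus h has its local maximum at t = -2, with value 10/3.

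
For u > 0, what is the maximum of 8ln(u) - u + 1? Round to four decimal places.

9.6355

h'(u) = 8/u − 1 = 0 gives u = 8.
h''(u) = -8/u², which is negative for u > 0, so this is a local maximum.
h(8) = 8·ln(8) - 8 + 1 ≈ 9.6355.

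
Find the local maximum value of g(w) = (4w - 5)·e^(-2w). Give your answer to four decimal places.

0.0604

By the product rule, g'(w) = (-8w + 14)·e^(-2w). Since e^(-2w) > 0, the only critical point is w = 7/4.
g''(7/4) has the same sign as -8 < 0, so this is a local maximum.
g(7/4) = (2)·e^(-7/2) ≈ 0.0604.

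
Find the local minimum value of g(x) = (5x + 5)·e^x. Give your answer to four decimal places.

g'(x) = 5·e^x + (5x + 5)·1·e^x = (5x + 10)·e^x. Since e^x > 0, the only critical point is x = -2.
g''(-2) has the same sign as 5 > 0, so this is a local minimum.
g(-2) = (-5)·e^(-2) ≈ -0.6767.

-0.6767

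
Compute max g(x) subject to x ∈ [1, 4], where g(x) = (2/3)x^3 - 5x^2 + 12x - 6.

g'(x) = 2x^2 - 10x + 12, which vanishes at x = 2 and x = 3.
Compare values at every candidate in [1, 4]: g(1) = 5/3,  g(2) = 10/3,  g(3) = 3,  g(4) = 14/3.
So the maximum is g(4) = 14/3.

14/3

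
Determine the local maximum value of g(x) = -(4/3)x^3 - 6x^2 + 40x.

Critical points: g'(x) = -4x^2 - 12x + 40 vanishes at x = -5, 2.
Second-derivative test with g''(x) = -8x - 12: g''(-5) = 28 > 0 ⇒ local minimum; g''(2) = -28 < 0 ⇒ local maximum.
So the local maximum value is g(2) = 136/3.

136/3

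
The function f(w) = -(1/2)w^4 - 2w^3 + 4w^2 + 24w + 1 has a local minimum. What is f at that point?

f'(w) = -2w^3 - 6w^2 + 8w + 24 = 0 at w = -3, -2, 2.
f''(w) = -6w^2 - 12w + 8. f''(-3) = -10 < 0 ⇒ local maximum; f''(-2) = 8 > 0 ⇒ local minimum; f''(2) = -40 < 0 ⇒ local maximum.
The local minimum is f(-2) = -23.

-23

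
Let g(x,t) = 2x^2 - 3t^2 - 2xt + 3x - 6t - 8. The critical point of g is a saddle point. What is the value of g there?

-215/28

∂g/∂x = 4x - 2t + 3 = 0 and ∂g/∂t = -2x - 6t - 6 = 0, so (x, t) = (-15/14, -9/14).
The Hessian has g_{xx} = 4, g_{tt} = -6, g_{xt} = -2, giving D = -28 < 0, so the point is a saddle point.
g(-15/14, -9/14) = -215/28.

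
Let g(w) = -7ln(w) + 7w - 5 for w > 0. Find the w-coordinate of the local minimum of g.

g'(w) = -7/w + 7 = 0 gives w = 1.
g''(w) = 7/w², which is positive for w > 0, so this is a local minimum.
g(1) = -7·ln(1) + 7 - 5 ≈ 2.0000.

1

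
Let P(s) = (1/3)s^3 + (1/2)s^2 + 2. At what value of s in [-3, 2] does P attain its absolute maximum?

The derivative is s^2 + s, which vanishes at s = -1 and s = 0.
Candidates: P(-3) = -5/2; P(-1) = 13/6; P(0) = 2; P(2) = 20/3.
So the maximum is P(2) = 20/3.

2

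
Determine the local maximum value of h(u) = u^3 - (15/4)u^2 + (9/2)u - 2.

Critical points: h'(u) = 3u^2 - (15/2)u + 9/2 vanishes at u = 1, 3/2.
Second-derivative test with h''(u) = 6u - 15/2: h''(1) = -3/2 < 0 ⇒ local maximum; h''(3/2) = 3/2 > 0 ⇒ local minimum.
Thus h has its local maximum at u = 1, with value -1/4.

-1/4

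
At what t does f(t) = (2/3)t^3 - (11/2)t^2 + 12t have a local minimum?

f'(t) = 2t^2 - 11t + 12 = 0 at t = 3/2, 4.
Second-derivative test with f''(t) = 4t - 11: f''(3/2) = -5 < 0 ⇒ local maximum; f''(4) = 5 > 0 ⇒ local minimum.
The local minimum is f(4) = 8/3.

4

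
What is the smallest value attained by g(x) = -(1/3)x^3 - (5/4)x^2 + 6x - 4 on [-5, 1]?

Differentiating, g'(x) = -x^2 - (5/2)x + 6; whose only zero in [-5, 1] is x = -4.
Compare values at every candidate in [-5, 1]: g(-5) = -283/12,  g(-4) = -80/3,  g(1) = 5/12.
The minimum over the interval is -80/3, attained at x = -4.

-80/3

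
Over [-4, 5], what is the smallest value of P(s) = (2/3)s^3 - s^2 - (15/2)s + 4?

P'(s) = 2s^2 - 2s - 15/2, which vanishes at s = -3/2 and s = 5/2.
Compare values at every candidate in [-4, 5]: P(-4) = -74/3, P(-3/2) = 43/4, P(5/2) = -127/12, P(5) = 149/6.
So the minimum is P(-4) = -74/3.

-74/3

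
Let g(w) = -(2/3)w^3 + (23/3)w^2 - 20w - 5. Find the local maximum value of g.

7

g'(w) = -2w^2 + (46/3)w - 20 = 0 at w = 5/3, 6.
Second-derivative test with g''(w) = -4w + 46/3: g''(5/3) = 26/3 > 0 ⇒ local minimum; g''(6) = -26/3 < 0 ⇒ local maximum.
So the local maximum value is g(6) = 7.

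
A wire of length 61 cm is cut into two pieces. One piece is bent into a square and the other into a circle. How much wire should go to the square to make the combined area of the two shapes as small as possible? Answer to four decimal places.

Let x be the length used for the square. Square side x/4; circle radius (61−x)/(2π).
A(x) = (x/4)² + π·((61−x)/(2π))² = x²/16 + (61−x)²/(4π) for 0 ≤ x ≤ 61. A'(x) = x/8 − (61−x)/(2π) = 0 gives x = 4·61/(π+4) ≈ 34.1660.
A'' = 1/8 + 1/(2π) > 0, so this gives the minimum combined area; x ≈ 34.1660 cm to the square.

34.1660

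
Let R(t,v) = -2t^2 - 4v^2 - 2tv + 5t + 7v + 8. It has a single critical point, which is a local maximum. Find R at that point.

∂R/∂t = -4t - 2v + 5 = 0 and ∂R/∂v = -2t - 8v + 7 = 0, so (t, v) = (13/14, 9/14).
The Hessian has R_{tt} = -4, R_{vv} = -8, R_{tv} = -2, giving D = 28 > 0 with R_{tt} < 0, so the point is a local maximum.
R(13/14, 9/14) = 88/7.

88/7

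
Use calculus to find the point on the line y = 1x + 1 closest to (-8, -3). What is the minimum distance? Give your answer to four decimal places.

2.8284

Minimize D(x)^2 = (x + 8)^2 + (x + 4)^2.
d/dx[D^2] = 2(x + 8) + 2·1·(x + 4) = 0 ⇒ x = -6.
Then y = -5 and the distance is √(8) ≈ 2.8284.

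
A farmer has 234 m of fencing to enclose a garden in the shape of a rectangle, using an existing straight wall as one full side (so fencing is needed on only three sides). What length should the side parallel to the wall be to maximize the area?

117

Let the sides perpendicular to the wall have length x and the parallel side y, so 2x + y = 234 and the area is A = xy = x(234 − 2x).
A'(x) = 234 − 4x = 0 gives x = 117/2, and A''(x) = −4 < 0 confirms a maximum.
Then y = 234 − 2·117/2 = 117 and A = 13689/2.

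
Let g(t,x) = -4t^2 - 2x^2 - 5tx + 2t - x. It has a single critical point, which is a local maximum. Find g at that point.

∂g/∂t = -8t - 5x + 2 = 0 and ∂g/∂x = -5t - 4x - 1 = 0, so (t, x) = (13/7, -18/7).
The Hessian has g_{tt} = -8, g_{xx} = -4, g_{tx} = -5, giving D = 7 > 0 with g_{tt} < 0, so the point is a local maximum.
g(13/7, -18/7) = 22/7.

22/7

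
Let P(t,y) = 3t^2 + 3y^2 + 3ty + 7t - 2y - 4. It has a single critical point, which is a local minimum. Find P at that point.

∂P/∂t = 6t + 3y + 7 = 0 and ∂P/∂y = 3t + 6y - 2 = 0, so (t, y) = (-16/9, 11/9).
The Hessian has P_{tt} = 6, P_{yy} = 6, P_{ty} = 3, giving D = 27 > 0 with P_{tt} > 0, so the point is a local minimum.
P(-16/9, 11/9) = -103/9.

-103/9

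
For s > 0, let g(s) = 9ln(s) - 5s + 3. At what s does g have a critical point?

9/5

g'(s) = 9/s − 5 = 0 gives s = 9/5.
g''(s) = -9/s², which is negative for s > 0, so this is a local maximum.
g(9/5) = 9·ln(9/5) - 9 + 3 ≈ -0.7099.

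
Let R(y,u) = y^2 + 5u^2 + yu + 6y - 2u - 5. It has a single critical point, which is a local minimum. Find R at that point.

-291/19

∂R/∂y = 2y + u + 6 = 0 and ∂R/∂u = y + 10u - 2 = 0, so (y, u) = (-62/19, 10/19).
The Hessian has R_{yy} = 2, R_{uu} = 10, R_{yu} = 1, giving D = 19 > 0 with R_{yy} > 0, so the point is a local minimum.
R(-62/19, 10/19) = -291/19.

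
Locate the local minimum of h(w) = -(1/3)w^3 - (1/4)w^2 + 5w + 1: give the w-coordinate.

-5/2

Critical points: h'(w) = -w^2 - (1/2)w + 5 vanishes at w = -5/2, 2.
h''(w) = -2w - 1/2. h''(-5/2) = 9/2 > 0 ⇒ local minimum; h''(2) = -9/2 < 0 ⇒ local maximum.
The local minimum is h(-5/2) = -377/48.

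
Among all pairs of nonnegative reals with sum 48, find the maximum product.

576

With x + y = 48, the product is P(x) = x(48 − x).
P'(x) = 48 − 2x = 0 gives x = 24; P'' = −2 < 0, so this is the maximum.
P = 24·24 = 576.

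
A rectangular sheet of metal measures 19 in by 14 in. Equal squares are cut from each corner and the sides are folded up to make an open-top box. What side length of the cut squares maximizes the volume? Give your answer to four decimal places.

2.6569

With cut size x, the volume is V(x) = x(19 − 2x)(14 − 2x) for 0 < x < 7.
V'(x) = 12x^2 − 132x + 266. Setting V'(x) = 0 gives x ≈ 2.6569 (the root in (0, 7)).
V''(x) = 24x − 132 is negative there, so this is the maximum; V ≈ 315.8551.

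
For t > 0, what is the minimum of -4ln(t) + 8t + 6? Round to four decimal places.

12.7726

h'(t) = -4/t + 8 = 0 gives t = 1/2.
h''(t) = 4/t², which is positive for t > 0, so this is a local minimum.
h(1/2) = -4·ln(1/2) + 4 + 6 ≈ 12.7726.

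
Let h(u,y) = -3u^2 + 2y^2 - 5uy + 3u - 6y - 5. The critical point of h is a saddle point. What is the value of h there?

-425/49

∂h/∂u = -6u - 5y + 3 = 0 and ∂h/∂y = -5u + 4y - 6 = 0, so (u, y) = (-18/49, 51/49).
The Hessian has h_{uu} = -6, h_{yy} = 4, h_{uy} = -5, giving D = -49 < 0, so the point is a saddle point.
h(-18/49, 51/49) = -425/49.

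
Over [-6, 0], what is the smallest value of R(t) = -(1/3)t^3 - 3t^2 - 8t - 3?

-3

The derivative is -t^2 - 6t - 8, which vanishes at t = -4 and t = -2.
Compare values at every candidate in [-6, 0]: R(-6) = 9,  R(-4) = 7/3,  R(-2) = 11/3,  R(0) = -3.
Hence the absolute minimum is -3 at t = 0.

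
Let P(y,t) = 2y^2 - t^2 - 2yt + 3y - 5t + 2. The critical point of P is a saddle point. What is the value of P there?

35/12

∂P/∂y = 4y - 2t + 3 = 0 and ∂P/∂t = -2y - 2t - 5 = 0, so (y, t) = (-4/3, -7/6).
The Hessian has P_{yy} = 4, P_{tt} = -2, P_{yt} = -2, giving D = -12 < 0, so the point is a saddle point.
P(-4/3, -7/6) = 35/12.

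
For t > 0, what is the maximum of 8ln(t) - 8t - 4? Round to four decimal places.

h'(t) = 8/t − 8 = 0 gives t = 1.
h''(t) = -8/t², which is negative for t > 0, so this is a local maximum.
h(1) = 8·ln(1) - 8 - 4 ≈ -12.0000.

-12.0000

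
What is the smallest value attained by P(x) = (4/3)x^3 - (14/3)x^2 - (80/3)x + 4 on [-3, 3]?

P'(x) = 4x^2 - (28/3)x - 80/3, whose only zero in [-3, 3] is x = -5/3.
Candidates: P(-3) = 6,  P(-5/3) = 2374/81,  P(3) = -82.
The minimum over the interval is -82, attained at x = 3.

-82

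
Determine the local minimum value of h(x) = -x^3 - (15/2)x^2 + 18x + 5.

-157

h'(x) = -3x^2 - 15x + 18 = 0 at x = -6, 1.
Since h''(x) = -6x - 15, we get h''(-6) = 21 > 0 ⇒ local minimum; h''(1) = -21 < 0 ⇒ local maximum.
Thus h has its local minimum at x = -6, with value -157.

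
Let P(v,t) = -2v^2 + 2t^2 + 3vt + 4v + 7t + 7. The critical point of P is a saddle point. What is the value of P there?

∂P/∂v = -4v + 3t + 4 = 0 and ∂P/∂t = 3v + 4t + 7 = 0, so (v, t) = (-1/5, -8/5).
The Hessian has P_{vv} = -4, P_{tt} = 4, P_{vt} = 3, giving D = -25 < 0, so the point is a saddle point.
P(-1/5, -8/5) = 1.

1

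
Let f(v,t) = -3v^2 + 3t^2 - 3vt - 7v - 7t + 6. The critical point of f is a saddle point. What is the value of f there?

∂f/∂v = -6v - 3t - 7 = 0 and ∂f/∂t = -3v + 6t - 7 = 0, so (v, t) = (-7/5, 7/15).
The Hessian has f_{vv} = -6, f_{tt} = 6, f_{vt} = -3, giving D = -45 < 0, so the point is a saddle point.
f(-7/5, 7/15) = 139/15.

139/15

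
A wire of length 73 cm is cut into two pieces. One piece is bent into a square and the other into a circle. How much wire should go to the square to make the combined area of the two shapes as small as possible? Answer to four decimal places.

Let x be the length used for the square. Square side x/4; circle radius (73−x)/(2π).
A(x) = (x/4)² + π·((73−x)/(2π))² = x²/16 + (73−x)²/(4π) for 0 ≤ x ≤ 73. A'(x) = x/8 − (73−x)/(2π) = 0 gives x = 4·73/(π+4) ≈ 40.8872.
A'' = 1/8 + 1/(2π) > 0, so this gives the minimum combined area; x ≈ 40.8872 cm to the square.

40.8872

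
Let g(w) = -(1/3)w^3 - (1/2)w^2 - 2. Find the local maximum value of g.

Critical points: g'(w) = -w^2 - w vanishes at w = -1, 0.
Since g''(w) = -2w - 1, we get g''(-1) = 1 > 0 ⇒ local minimum; g''(0) = -1 < 0 ⇒ local maximum.
So the local maximum value is g(0) = -2.

-2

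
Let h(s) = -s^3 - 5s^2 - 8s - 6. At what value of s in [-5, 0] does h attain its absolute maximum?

h'(s) = -3s^2 - 10s - 8, which vanishes at s = -2 and s = -4/3.
Compare values at every candidate in [-5, 0]: h(-5) = 34; h(-2) = -2; h(-4/3) = -50/27; h(0) = -6.
The maximum over the interval is 34, attained at s = -5.

-5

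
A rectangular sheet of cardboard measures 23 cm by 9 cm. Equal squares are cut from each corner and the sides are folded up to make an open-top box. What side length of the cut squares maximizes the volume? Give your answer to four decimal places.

1.9875

With cut size x, the volume is V(x) = x(23 − 2x)(9 − 2x) for 0 < x < 4.5.
V'(x) = 12x^2 − 128x + 207. Setting V'(x) = 0 gives x ≈ 1.9875 (the root in (0, 4.5)).
V''(x) = 24x − 128 is negative there, so this is the maximum; V ≈ 190.0062.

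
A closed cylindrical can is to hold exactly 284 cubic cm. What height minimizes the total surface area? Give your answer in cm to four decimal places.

With radius r and height h, πr²h = 284 so h = 284/(πr²), and S(r) = 2πr² + 2πrh = 2πr² + 2·284/r.
S'(r) = 4πr − 2·284/r² = 0 ⇒ r³ = 284/(2π), so r ≈ 3.5622 and h = 2r ≈ 7.1243.
S''(r) = 4π + 4·284/r³ > 0, so this is the minimum; S ≈ 239.1811.

7.1243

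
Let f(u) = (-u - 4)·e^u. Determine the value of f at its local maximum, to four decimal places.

0.0067

By the product rule, f'(u) = (-u - 5)·e^u. Since e^u > 0, the only critical point is u = -5.
f''(-5) has the same sign as -1 < 0, so this is a local maximum.
f(-5) = (1)·e^(-5) ≈ 0.0067.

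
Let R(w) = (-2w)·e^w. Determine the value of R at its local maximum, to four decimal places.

R'(w) = (-2)·e^w + (-2w)·1·e^w = (-2w - 2)·e^w. Since e^w > 0, the only critical point is w = -1.
R''(-1) has the same sign as -2 < 0, so this is a local maximum.
R(-1) = (2)·e^(-1) ≈ 0.7358.

0.7358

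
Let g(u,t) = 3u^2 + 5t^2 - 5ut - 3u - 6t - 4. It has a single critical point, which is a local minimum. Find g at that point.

-383/35

∂g/∂u = 6u - 5t - 3 = 0 and ∂g/∂t = -5u + 10t - 6 = 0, so (u, t) = (12/7, 51/35).
The Hessian has g_{uu} = 6, g_{tt} = 10, g_{ut} = -5, giving D = 35 > 0 with g_{uu} > 0, so the point is a local minimum.
g(12/7, 51/35) = -383/35.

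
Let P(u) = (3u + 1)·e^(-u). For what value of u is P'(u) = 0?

2/3

Differentiating with the product rule gives P'(u) = (-3u + 2)·e^(-u). Since e^(-u) > 0, the only critical point is u = 2/3.
P''(2/3) has the same sign as -3 < 0, so this is a local maximum.
P(2/3) = (3)·e^(-2/3) ≈ 1.5403.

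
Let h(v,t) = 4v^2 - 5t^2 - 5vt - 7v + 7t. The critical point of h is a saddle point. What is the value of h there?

∂h/∂v = 8v - 5t - 7 = 0 and ∂h/∂t = -5v - 10t + 7 = 0, so (v, t) = (1, 1/5).
The Hessian has h_{vv} = 8, h_{tt} = -10, h_{vt} = -5, giving D = -105 < 0, so the point is a saddle point.
h(1, 1/5) = -14/5.

-14/5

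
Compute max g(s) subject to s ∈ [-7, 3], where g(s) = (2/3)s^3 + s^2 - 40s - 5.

g'(s) = 2s^2 + 2s - 40, whose only zero in [-7, 3] is s = -5.
Compare values at every candidate in [-7, 3]: g(-7) = 286/3, g(-5) = 410/3, g(3) = -98.
The maximum over the interval is 410/3, attained at s = -5.

410/3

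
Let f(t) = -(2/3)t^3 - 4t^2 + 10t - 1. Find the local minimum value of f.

-203/3

Critical points: f'(t) = -2t^2 - 8t + 10 vanishes at t = -5, 1.
Since f''(t) = -4t - 8, we get f''(-5) = 12 > 0 ⇒ local minimum; f''(1) = -12 < 0 ⇒ local maximum.
Thus f has its local minimum at t = -5, with value -203/3.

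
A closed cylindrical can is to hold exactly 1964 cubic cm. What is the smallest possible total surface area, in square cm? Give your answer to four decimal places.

With radius r and height h, πr²h = 1964 so h = 1964/(πr²), and S(r) = 2πr² + 2πrh = 2πr² + 2·1964/r.
S'(r) = 4πr − 2·1964/r² = 0 ⇒ r³ = 1964/(2π), so r ≈ 6.7866 and h = 2r ≈ 13.5733.
S''(r) = 4π + 4·1964/r³ > 0, so this is the minimum; S ≈ 868.1782.

868.1782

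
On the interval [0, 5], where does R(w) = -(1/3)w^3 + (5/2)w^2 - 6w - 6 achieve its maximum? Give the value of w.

R'(w) = -w^2 + 5w - 6, which vanishes at w = 2 and w = 3.
Candidates: R(0) = -6, R(2) = -32/3, R(3) = -21/2, R(5) = -91/6.
Hence the absolute maximum is -6 at w = 0.

0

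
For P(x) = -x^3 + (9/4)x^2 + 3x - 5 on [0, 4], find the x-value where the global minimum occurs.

4

Differentiating, P'(x) = -3x^2 + (9/2)x + 3; whose only zero in [0, 4] is x = 2.
Compare values at every candidate in [0, 4]: P(0) = -5, P(2) = 2, P(4) = -21.
The minimum over the interval is -21, attained at x = 4.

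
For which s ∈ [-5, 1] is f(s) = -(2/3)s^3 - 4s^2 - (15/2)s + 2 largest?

-5

Differentiating, f'(s) = -2s^2 - 8s - 15/2; which vanishes at s = -5/2 and s = -3/2.
Candidates: f(-5) = 137/6, f(-5/2) = 37/6, f(-3/2) = 13/2, f(1) = -61/6.
The maximum over the interval is 137/6, attained at s = -5.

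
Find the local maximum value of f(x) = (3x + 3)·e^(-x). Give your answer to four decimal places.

3.0000

Differentiating with the product rule gives f'(x) = (-3x)·e^(-x). Since e^(-x) > 0, the only critical point is x = 0.
f''(0) has the same sign as -3 < 0, so this is a local maximum.
f(0) = (3)·e^(0) ≈ 3.0000.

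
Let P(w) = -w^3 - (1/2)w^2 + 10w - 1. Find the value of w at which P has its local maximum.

P'(w) = -3w^2 - w + 10. Setting P'(w) = 0 gives w ∈ {-2, 5/3}.
Since P''(w) = -6w - 1, we get P''(-2) = 11 > 0 ⇒ local minimum; P''(5/3) = -11 < 0 ⇒ local maximum.
So the local maximum value is P(5/3) = 521/54.

5/3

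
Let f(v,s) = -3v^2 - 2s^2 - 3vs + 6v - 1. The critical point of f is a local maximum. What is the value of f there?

∂f/∂v = -6v - 3s + 6 = 0 and ∂f/∂s = -3v - 4s = 0, so (v, s) = (8/5, -6/5).
The Hessian has f_{vv} = -6, f_{ss} = -4, f_{vs} = -3, giving D = 15 > 0 with f_{vv} < 0, so the point is a local maximum.
f(8/5, -6/5) = 19/5.

19/5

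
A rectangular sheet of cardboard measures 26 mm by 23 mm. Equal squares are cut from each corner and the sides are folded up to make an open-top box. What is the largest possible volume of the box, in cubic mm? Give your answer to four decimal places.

1080.1809

With cut size x, the volume is V(x) = x(26 − 2x)(23 − 2x) for 0 < x < 11.5.
V'(x) = 12x^2 − 196x + 598. Setting V'(x) = 0 gives x ≈ 4.0604 (the root in (0, 11.5)).
V''(x) = 24x − 196 is negative there, so this is the maximum; V ≈ 1080.1809.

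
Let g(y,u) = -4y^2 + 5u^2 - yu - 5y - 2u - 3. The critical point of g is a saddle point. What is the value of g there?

-124/81

∂g/∂y = -8y - u - 5 = 0 and ∂g/∂u = -y + 10u - 2 = 0, so (y, u) = (-52/81, 11/81).
The Hessian has g_{yy} = -8, g_{uu} = 10, g_{yu} = -1, giving D = -81 < 0, so the point is a saddle point.
g(-52/81, 11/81) = -124/81.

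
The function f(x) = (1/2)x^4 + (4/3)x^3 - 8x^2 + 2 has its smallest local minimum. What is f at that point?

f'(x) = 2x^3 + 4x^2 - 16x = 0 at x = -4, 0, 2.
f''(x) = 6x^2 + 8x - 16. f''(-4) = 48 > 0 ⇒ local minimum; f''(0) = -16 < 0 ⇒ local maximum; f''(2) = 24 > 0 ⇒ local minimum.
The smallest local minimum is f(-4) = -250/3.

-250/3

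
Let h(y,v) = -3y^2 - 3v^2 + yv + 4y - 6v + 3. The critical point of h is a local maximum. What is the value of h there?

237/35

∂h/∂y = -6y + v + 4 = 0 and ∂h/∂v = y - 6v - 6 = 0, so (y, v) = (18/35, -32/35).
The Hessian has h_{yy} = -6, h_{vv} = -6, h_{yv} = 1, giving D = 35 > 0 with h_{yy} < 0, so the point is a local maximum.
h(18/35, -32/35) = 237/35.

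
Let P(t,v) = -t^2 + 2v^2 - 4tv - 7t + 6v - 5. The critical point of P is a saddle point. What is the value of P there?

-113/12

∂P/∂t = -2t - 4v - 7 = 0 and ∂P/∂v = -4t + 4v + 6 = 0, so (t, v) = (-1/6, -5/3).
The Hessian has P_{tt} = -2, P_{vv} = 4, P_{tv} = -4, giving D = -24 < 0, so the point is a saddle point.
P(-1/6, -5/3) = -113/12.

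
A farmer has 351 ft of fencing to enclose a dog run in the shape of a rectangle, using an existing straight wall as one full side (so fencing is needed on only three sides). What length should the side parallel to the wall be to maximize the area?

351/2

Let the sides perpendicular to the wall have length x and the parallel side y, so 2x + y = 351 and the area is A = xy = x(351 − 2x).
A'(x) = 351 − 4x = 0 gives x = 351/4, and A''(x) = −4 < 0 confirms a maximum.
Then y = 351 − 2·351/4 = 351/2 and A = 123201/8.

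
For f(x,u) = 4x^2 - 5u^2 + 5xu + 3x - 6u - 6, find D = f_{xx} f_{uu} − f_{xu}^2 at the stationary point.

-105

∂f/∂x = 8x + 5u + 3 = 0 and ∂f/∂u = 5x - 10u - 6 = 0, so (x, u) = (0, -3/5).
The Hessian has f_{xx} = 8, f_{uu} = -10, f_{xu} = 5, giving D = -105 < 0, so the point is a saddle point.
D = (8)·(-10) − (5)^2 = -105.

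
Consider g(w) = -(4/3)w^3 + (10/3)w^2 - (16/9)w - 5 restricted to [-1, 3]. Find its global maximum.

g'(w) = -4w^2 + (20/3)w - 16/9, which vanishes at w = 1/3 and w = 4/3.
Compare values at every candidate in [-1, 3]: g(-1) = 13/9,  g(1/3) = -427/81,  g(4/3) = -373/81,  g(3) = -49/3.
Hence the absolute maximum is 13/9 at w = -1.

13/9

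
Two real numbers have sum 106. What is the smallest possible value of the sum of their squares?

With a + b = 106, a^2 + b^2 = a^2 + (106 − a)^2.
The derivative 2a − 2(106 − a) = 4a − 212 vanishes at a = 53; second derivative 4 > 0, a minimum.
The minimum is 2·(53)^2 = 5618.

5618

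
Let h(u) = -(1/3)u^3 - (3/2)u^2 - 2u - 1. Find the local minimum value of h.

-1/3

Critical points: h'(u) = -u^2 - 3u - 2 vanishes at u = -2, -1.
Since h''(u) = -2u - 3, we get h''(-2) = 1 > 0 ⇒ local minimum; h''(-1) = -1 < 0 ⇒ local maximum.
The local minimum is h(-2) = -1/3.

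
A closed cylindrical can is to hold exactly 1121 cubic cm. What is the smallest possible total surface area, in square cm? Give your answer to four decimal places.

597.3813

With radius r and height h, πr²h = 1121 so h = 1121/(πr²), and S(r) = 2πr² + 2πrh = 2πr² + 2·1121/r.
S'(r) = 4πr − 2·1121/r² = 0 ⇒ r³ = 1121/(2π), so r ≈ 5.6296 and h = 2r ≈ 11.2591.
S''(r) = 4π + 4·1121/r³ > 0, so this is the minimum; S ≈ 597.3813.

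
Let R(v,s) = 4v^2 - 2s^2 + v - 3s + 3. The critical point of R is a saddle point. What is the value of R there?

65/16

∂R/∂v = 8v + 1 = 0 and ∂R/∂s = -4s - 3 = 0, so (v, s) = (-1/8, -3/4).
The Hessian has R_{vv} = 8, R_{ss} = -4, R_{vs} = 0, giving D = -32 < 0, so the point is a saddle point.
R(-1/8, -3/4) = 65/16.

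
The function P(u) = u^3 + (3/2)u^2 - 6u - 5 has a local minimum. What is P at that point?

P'(u) = 3u^2 + 3u - 6 = 0 at u = -2, 1.
Since P''(u) = 6u + 3, we get P''(-2) = -9 < 0 ⇒ local maximum; P''(1) = 9 > 0 ⇒ local minimum.
The local minimum is P(1) = -17/2.

-17/2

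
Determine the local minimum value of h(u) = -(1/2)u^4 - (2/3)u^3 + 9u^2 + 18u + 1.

h'(u) = -2u^3 - 2u^2 + 18u + 18. Setting h'(u) = 0 gives u ∈ {-3, -1, 3}.
h''(u) = -6u^2 - 4u + 18. h''(-3) = -24 < 0 ⇒ local maximum; h''(-1) = 16 > 0 ⇒ local minimum; h''(3) = -48 < 0 ⇒ local maximum.
Thus h has its local minimum at u = -1, with value -47/6.

-47/6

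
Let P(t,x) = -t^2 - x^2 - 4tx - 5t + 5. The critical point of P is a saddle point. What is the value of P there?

35/12

∂P/∂t = -2t - 4x - 5 = 0 and ∂P/∂x = -4t - 2x = 0, so (t, x) = (5/6, -5/3).
The Hessian has P_{tt} = -2, P_{xx} = -2, P_{tx} = -4, giving D = -12 < 0, so the point is a saddle point.
P(5/6, -5/3) = 35/12.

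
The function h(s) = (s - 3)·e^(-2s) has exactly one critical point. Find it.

h'(s) = 1·e^(-2s) + (s - 3)·(-2)·e^(-2s) = (-2s + 7)·e^(-2s). Since e^(-2s) > 0, the only critical point is s = 7/2.
h''(7/2) has the same sign as -2 < 0, so this is a local maximum.
h(7/2) = (1/2)·e^(-7) ≈ 0.0005.

7/2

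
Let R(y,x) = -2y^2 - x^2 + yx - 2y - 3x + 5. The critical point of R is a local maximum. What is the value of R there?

∂R/∂y = -4y + x - 2 = 0 and ∂R/∂x = y - 2x - 3 = 0, so (y, x) = (-1, -2).
The Hessian has R_{yy} = -4, R_{xx} = -2, R_{yx} = 1, giving D = 7 > 0 with R_{yy} < 0, so the point is a local maximum.
R(-1, -2) = 9.

9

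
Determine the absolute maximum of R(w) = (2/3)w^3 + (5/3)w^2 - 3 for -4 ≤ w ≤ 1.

-2/3

R'(w) = 2w^2 + (10/3)w, which vanishes at w = -5/3 and w = 0.
Compare values at every candidate in [-4, 1]: R(-4) = -19, R(-5/3) = -118/81, R(0) = -3, R(1) = -2/3.
The maximum over the interval is -2/3, attained at w = 1.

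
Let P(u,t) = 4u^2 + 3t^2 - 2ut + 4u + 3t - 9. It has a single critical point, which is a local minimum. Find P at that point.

∂P/∂u = 8u - 2t + 4 = 0 and ∂P/∂t = -2u + 6t + 3 = 0, so (u, t) = (-15/22, -8/11).
The Hessian has P_{uu} = 8, P_{tt} = 6, P_{ut} = -2, giving D = 44 > 0 with P_{uu} > 0, so the point is a local minimum.
P(-15/22, -8/11) = -126/11.

-126/11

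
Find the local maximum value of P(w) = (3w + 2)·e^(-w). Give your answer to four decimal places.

By the product rule, P'(w) = (-3w + 1)·e^(-w). Since e^(-w) > 0, the only critical point is w = 1/3.
P''(1/3) has the same sign as -3 < 0, so this is a local maximum.
P(1/3) = (3)·e^(-1/3) ≈ 2.1496.

2.1496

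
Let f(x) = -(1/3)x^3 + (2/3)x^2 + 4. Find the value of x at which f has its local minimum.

Critical points: f'(x) = -x^2 + (4/3)x vanishes at x = 0, 4/3.
Since f''(x) = -2x + 4/3, we get f''(0) = 4/3 > 0 ⇒ local minimum; f''(4/3) = -4/3 < 0 ⇒ local maximum.
The local minimum is f(0) = 4.

0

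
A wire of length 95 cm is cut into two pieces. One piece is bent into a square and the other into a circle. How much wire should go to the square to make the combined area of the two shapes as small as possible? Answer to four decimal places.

53.2094

Let x be the length used for the square. Square side x/4; circle radius (95−x)/(2π).
A(x) = (x/4)² + π·((95−x)/(2π))² = x²/16 + (95−x)²/(4π) for 0 ≤ x ≤ 95. A'(x) = x/8 − (95−x)/(2π) = 0 gives x = 4·95/(π+4) ≈ 53.2094.
A'' = 1/8 + 1/(2π) > 0, so this gives the minimum combined area; x ≈ 53.2094 cm to the square.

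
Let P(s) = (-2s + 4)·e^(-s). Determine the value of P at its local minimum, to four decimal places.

P'(s) = (-2)·e^(-s) + (-2s + 4)·(-1)·e^(-s) = (2s - 6)·e^(-s). Since e^(-s) > 0, the only critical point is s = 3.
P''(3) has the same sign as 2 > 0, so this is a local minimum.
P(3) = (-2)·e^(-3) ≈ -0.0996.

-0.0996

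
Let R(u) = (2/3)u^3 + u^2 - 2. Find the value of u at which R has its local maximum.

-1

Critical points: R'(u) = 2u^2 + 2u vanishes at u = -1, 0.
Second-derivative test with R''(u) = 4u + 2: R''(-1) = -2 < 0 ⇒ local maximum; R''(0) = 2 > 0 ⇒ local minimum.
So the local maximum value is R(-1) = -5/3.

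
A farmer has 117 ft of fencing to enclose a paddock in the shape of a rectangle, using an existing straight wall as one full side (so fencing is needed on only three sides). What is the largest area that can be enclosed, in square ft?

13689/8

Let the sides perpendicular to the wall have length x and the parallel side y, so 2x + y = 117 and the area is A = xy = x(117 − 2x).
A'(x) = 117 − 4x = 0 gives x = 117/4, and A''(x) = −4 < 0 confirms a maximum.
Then y = 117 − 2·117/4 = 117/2 and A = 13689/8.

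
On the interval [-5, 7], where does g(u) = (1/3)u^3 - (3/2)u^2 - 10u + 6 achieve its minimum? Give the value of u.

The derivative is u^2 - 3u - 10, which vanishes at u = -2 and u = 5.
Evaluating at the critical points and endpoints: g(-5) = -139/6, g(-2) = 52/3, g(5) = -239/6, g(7) = -139/6.
So the minimum is g(5) = -239/6.

5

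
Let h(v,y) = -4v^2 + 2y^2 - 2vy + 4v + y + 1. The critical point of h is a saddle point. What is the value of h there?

∂h/∂v = -8v - 2y + 4 = 0 and ∂h/∂y = -2v + 4y + 1 = 0, so (v, y) = (1/2, 0).
The Hessian has h_{vv} = -8, h_{yy} = 4, h_{vy} = -2, giving D = -36 < 0, so the point is a saddle point.
h(1/2, 0) = 2.

2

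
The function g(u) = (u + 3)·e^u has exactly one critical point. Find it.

-4

Differentiating with the product rule gives g'(u) = (u + 4)·e^u. Since e^u > 0, the only critical point is u = -4.
g''(-4) has the same sign as 1 > 0, so this is a local minimum.
g(-4) = (-1)·e^(-4) ≈ -0.0183.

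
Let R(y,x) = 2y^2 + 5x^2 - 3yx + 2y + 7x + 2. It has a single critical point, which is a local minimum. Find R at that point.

∂R/∂y = 4y - 3x + 2 = 0 and ∂R/∂x = -3y + 10x + 7 = 0, so (y, x) = (-41/31, -34/31).
The Hessian has R_{yy} = 4, R_{xx} = 10, R_{yx} = -3, giving D = 31 > 0 with R_{yy} > 0, so the point is a local minimum.
R(-41/31, -34/31) = -98/31.

-98/31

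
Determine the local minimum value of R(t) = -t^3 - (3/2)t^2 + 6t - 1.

-11

R'(t) = -3t^2 - 3t + 6 = 0 at t = -2, 1.
Second-derivative test with R''(t) = -6t - 3: R''(-2) = 9 > 0 ⇒ local minimum; R''(1) = -9 < 0 ⇒ local maximum.
The local minimum is R(-2) = -11.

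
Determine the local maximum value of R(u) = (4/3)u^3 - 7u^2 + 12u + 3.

39/4

R'(u) = 4u^2 - 14u + 12 = 0 at u = 3/2, 2.
Second-derivative test with R''(u) = 8u - 14: R''(3/2) = -2 < 0 ⇒ local maximum; R''(2) = 2 > 0 ⇒ local minimum.
The local maximum is R(3/2) = 39/4.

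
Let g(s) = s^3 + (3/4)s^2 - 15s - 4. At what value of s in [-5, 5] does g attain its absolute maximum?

5

g'(s) = 3s^2 + (3/2)s - 15, which vanishes at s = -5/2 and s = 2.
Candidates: g(-5) = -141/4; g(-5/2) = 361/16; g(2) = -23; g(5) = 259/4.
The maximum over the interval is 259/4, attained at s = 5.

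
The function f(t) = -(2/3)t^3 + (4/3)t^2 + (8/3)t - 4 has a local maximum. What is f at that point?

4/3

f'(t) = -2t^2 + (8/3)t + 8/3 = 0 at t = -2/3, 2.
Since f''(t) = -4t + 8/3, we get f''(-2/3) = 16/3 > 0 ⇒ local minimum; f''(2) = -16/3 < 0 ⇒ local maximum.
The local maximum is f(2) = 4/3.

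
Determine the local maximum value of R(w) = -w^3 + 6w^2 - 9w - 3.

-3

R'(w) = -3w^2 + 12w - 9 = 0 at w = 1, 3.
R''(w) = -6w + 12. R''(1) = 6 > 0 ⇒ local minimum; R''(3) = -6 < 0 ⇒ local maximum.
So the local maximum value is R(3) = -3.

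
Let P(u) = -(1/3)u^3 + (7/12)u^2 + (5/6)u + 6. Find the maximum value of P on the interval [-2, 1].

Differentiating, P'(u) = -u^2 + (7/6)u + 5/6; whose only zero in [-2, 1] is u = -1/2.
Candidates: P(-2) = 28/3,  P(-1/2) = 277/48,  P(1) = 85/12.
So the maximum is P(-2) = 28/3.

28/3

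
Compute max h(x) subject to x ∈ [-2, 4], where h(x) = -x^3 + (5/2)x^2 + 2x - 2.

12

The derivative is -3x^2 + 5x + 2, which vanishes at x = -1/3 and x = 2.
Evaluating at the critical points and endpoints: h(-2) = 12; h(-1/3) = -127/54; h(2) = 4; h(4) = -18.
So the maximum is h(-2) = 12.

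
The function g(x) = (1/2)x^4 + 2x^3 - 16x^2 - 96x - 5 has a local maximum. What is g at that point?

251/2

g'(x) = 2x^3 + 6x^2 - 32x - 96. Setting g'(x) = 0 gives x ∈ {-4, -3, 4}.
g''(x) = 6x^2 + 12x - 32. g''(-4) = 16 > 0 ⇒ local minimum; g''(-3) = -14 < 0 ⇒ local maximum; g''(4) = 112 > 0 ⇒ local minimum.
The local maximum is g(-3) = 251/2.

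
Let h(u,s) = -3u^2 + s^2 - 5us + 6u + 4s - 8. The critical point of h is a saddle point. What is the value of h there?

∂h/∂u = -6u - 5s + 6 = 0 and ∂h/∂s = -5u + 2s + 4 = 0, so (u, s) = (32/37, 6/37).
The Hessian has h_{uu} = -6, h_{ss} = 2, h_{us} = -5, giving D = -37 < 0, so the point is a saddle point.
h(32/37, 6/37) = -188/37.

-188/37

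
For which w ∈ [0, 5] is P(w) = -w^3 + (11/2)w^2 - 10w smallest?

5

P'(w) = -3w^2 + 11w - 10, which vanishes at w = 5/3 and w = 2.
Compare values at every candidate in [0, 5]: P(0) = 0, P(5/3) = -325/54, P(2) = -6, P(5) = -75/2.
The minimum over the interval is -75/2, attained at w = 5.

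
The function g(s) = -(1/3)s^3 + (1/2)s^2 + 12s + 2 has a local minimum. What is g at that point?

-41/2

g'(s) = -s^2 + s + 12. Setting g'(s) = 0 gives s ∈ {-3, 4}.
Since g''(s) = -2s + 1, we get g''(-3) = 7 > 0 ⇒ local minimum; g''(4) = -7 < 0 ⇒ local maximum.
Thus g has its local minimum at s = -3, with value -41/2.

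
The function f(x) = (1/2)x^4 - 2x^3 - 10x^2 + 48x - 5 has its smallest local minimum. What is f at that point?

f'(x) = 2x^3 - 6x^2 - 20x + 48 = 0 at x = -3, 2, 4.
Second-derivative test with f''(x) = 6x^2 - 12x - 20: f''(-3) = 70 > 0 ⇒ local minimum; f''(2) = -20 < 0 ⇒ local maximum; f''(4) = 28 > 0 ⇒ local minimum.
The smallest local minimum is f(-3) = -289/2.

-289/2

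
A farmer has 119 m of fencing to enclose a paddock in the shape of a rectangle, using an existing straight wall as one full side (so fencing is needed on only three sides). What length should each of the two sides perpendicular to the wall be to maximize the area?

Let the sides perpendicular to the wall have length x and the parallel side y, so 2x + y = 119 and the area is A = xy = x(119 − 2x).
A'(x) = 119 − 4x = 0 gives x = 119/4, and A''(x) = −4 < 0 confirms a maximum.
Then y = 119 − 2·119/4 = 119/2 and A = 14161/8.

119/4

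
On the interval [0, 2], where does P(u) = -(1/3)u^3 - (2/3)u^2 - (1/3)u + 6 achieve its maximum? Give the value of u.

0

P'(u) = -u^2 - (4/3)u - 1/3, which has no zeros in [0, 2].
Candidates: P(0) = 6,  P(2) = 0.
Hence the absolute maximum is 6 at u = 0.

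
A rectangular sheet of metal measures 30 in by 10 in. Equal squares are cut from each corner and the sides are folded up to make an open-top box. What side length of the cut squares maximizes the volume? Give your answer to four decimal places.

With cut size x, the volume is V(x) = x(30 − 2x)(10 − 2x) for 0 < x < 5.
V'(x) = 12x^2 − 160x + 300. Setting V'(x) = 0 gives x ≈ 2.2571 (the root in (0, 5)).
V''(x) = 24x − 160 is negative there, so this is the maximum; V ≈ 315.5652.

2.2571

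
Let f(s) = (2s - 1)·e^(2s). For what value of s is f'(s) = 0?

0

Differentiating with the product rule gives f'(s) = (4s)·e^(2s). Since e^(2s) > 0, the only critical point is s = 0.
f''(0) has the same sign as 4 > 0, so this is a local minimum.
f(0) = (-1)·e^(0) ≈ -1.0000.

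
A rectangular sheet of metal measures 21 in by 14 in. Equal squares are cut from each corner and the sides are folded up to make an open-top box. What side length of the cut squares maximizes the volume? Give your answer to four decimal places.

2.7466

With cut size x, the volume is V(x) = x(21 − 2x)(14 − 2x) for 0 < x < 7.
V'(x) = 12x^2 − 140x + 294. Setting V'(x) = 0 gives x ≈ 2.7466 (the root in (0, 7)).
V''(x) = 24x − 140 is negative there, so this is the maximum; V ≈ 362.3129.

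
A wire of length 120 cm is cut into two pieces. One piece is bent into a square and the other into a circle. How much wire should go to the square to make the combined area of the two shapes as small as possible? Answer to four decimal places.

67.2119

Let x be the length used for the square. Square side x/4; circle radius (120−x)/(2π).
A(x) = (x/4)² + π·((120−x)/(2π))² = x²/16 + (120−x)²/(4π) for 0 ≤ x ≤ 120. A'(x) = x/8 − (120−x)/(2π) = 0 gives x = 4·120/(π+4) ≈ 67.2119.
A'' = 1/8 + 1/(2π) > 0, so this gives the minimum combined area; x ≈ 67.2119 cm to the square.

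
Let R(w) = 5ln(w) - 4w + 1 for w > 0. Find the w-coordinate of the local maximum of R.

R'(w) = 5/w − 4 = 0 gives w = 5/4.
R''(w) = -5/w², which is negative for w > 0, so this is a local maximum.
R(5/4) = 5·ln(5/4) - 5 + 1 ≈ -2.8843.

5/4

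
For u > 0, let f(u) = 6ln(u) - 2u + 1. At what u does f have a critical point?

f'(u) = 6/u − 2 = 0 gives u = 3.
f''(u) = -6/u², which is negative for u > 0, so this is a local maximum.
f(3) = 6·ln(3) - 6 + 1 ≈ 1.5917.

3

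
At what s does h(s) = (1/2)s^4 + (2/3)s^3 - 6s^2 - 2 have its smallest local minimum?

-3

h'(s) = 2s^3 + 2s^2 - 12s = 0 at s = -3, 0, 2.
Since h''(s) = 6s^2 + 4s - 12, we get h''(-3) = 30 > 0 ⇒ local minimum; h''(0) = -12 < 0 ⇒ local maximum; h''(2) = 20 > 0 ⇒ local minimum.
So the smallest local minimum value is h(-3) = -67/2.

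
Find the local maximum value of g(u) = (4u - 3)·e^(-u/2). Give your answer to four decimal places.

2.0227

g'(u) = 4·e^(-u/2) + (4u - 3)·(-1/2)·e^(-u/2) = (-2u + 11/2)·e^(-u/2). Since e^(-u/2) > 0, the only critical point is u = 11/4.
g''(11/4) has the same sign as -2 < 0, so this is a local maximum.
g(11/4) = (8)·e^(-11/8) ≈ 2.0227.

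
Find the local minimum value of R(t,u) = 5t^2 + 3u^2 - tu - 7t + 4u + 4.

37/59

∂R/∂t = 10t - u - 7 = 0 and ∂R/∂u = -t + 6u + 4 = 0, so (t, u) = (38/59, -33/59).
The Hessian has R_{tt} = 10, R_{uu} = 6, R_{tu} = -1, giving D = 59 > 0 with R_{tt} > 0, so the point is a local minimum.
R(38/59, -33/59) = 37/59.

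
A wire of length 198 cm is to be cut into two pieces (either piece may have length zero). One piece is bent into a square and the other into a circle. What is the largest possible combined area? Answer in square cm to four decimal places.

Let x be the length used for the square. Square side x/4; circle radius (198−x)/(2π).
A(x) = (x/4)² + π·((198−x)/(2π))² = x²/16 + (198−x)²/(4π) for 0 ≤ x ≤ 198. A'(x) = x/8 − (198−x)/(2π) = 0 gives x = 4·198/(π+4) ≈ 110.8996.
A'' > 0, so the interior critical point is a minimum; the maximum is at an endpoint. A(0) = 3119.7552 and A(198) = 2450.2500, so the largest area is 3119.7552.

3119.7552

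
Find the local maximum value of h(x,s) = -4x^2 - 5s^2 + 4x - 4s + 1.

∂h/∂x = -8x + 4 = 0 and ∂h/∂s = -10s - 4 = 0, so (x, s) = (1/2, -2/5).
The Hessian has h_{xx} = -8, h_{ss} = -10, h_{xs} = 0, giving D = 80 > 0 with h_{xx} < 0, so the point is a local maximum.
h(1/2, -2/5) = 14/5.

14/5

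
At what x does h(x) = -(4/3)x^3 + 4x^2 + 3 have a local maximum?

2

Critical points: h'(x) = -4x^2 + 8x vanishes at x = 0, 2.
Second-derivative test with h''(x) = -8x + 8: h''(0) = 8 > 0 ⇒ local minimum; h''(2) = -8 < 0 ⇒ local maximum.
Thus h has its local maximum at x = 2, with value 25/3.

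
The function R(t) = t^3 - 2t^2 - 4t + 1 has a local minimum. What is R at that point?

R'(t) = 3t^2 - 4t - 4 = 0 at t = -2/3, 2.
Since R''(t) = 6t - 4, we get R''(-2/3) = -8 < 0 ⇒ local maximum; R''(2) = 8 > 0 ⇒ local minimum.
So the local minimum value is R(2) = -7.

-7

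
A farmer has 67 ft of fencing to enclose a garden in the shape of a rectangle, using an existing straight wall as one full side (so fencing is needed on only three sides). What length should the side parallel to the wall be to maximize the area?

67/2

Let the sides perpendicular to the wall have length x and the parallel side y, so 2x + y = 67 and the area is A = xy = x(67 − 2x).
A'(x) = 67 − 4x = 0 gives x = 67/4, and A''(x) = −4 < 0 confirms a maximum.
Then y = 67 − 2·67/4 = 67/2 and A = 4489/8.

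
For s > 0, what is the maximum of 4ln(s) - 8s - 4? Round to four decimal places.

-10.7726

R'(s) = 4/s − 8 = 0 gives s = 1/2.
R''(s) = -4/s², which is negative for s > 0, so this is a local maximum.
R(1/2) = 4·ln(1/2) - 4 - 4 ≈ -10.7726.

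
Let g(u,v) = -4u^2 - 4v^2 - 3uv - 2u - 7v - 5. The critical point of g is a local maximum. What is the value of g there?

∂g/∂u = -8u - 3v - 2 = 0 and ∂g/∂v = -3u - 8v - 7 = 0, so (u, v) = (1/11, -10/11).
The Hessian has g_{uu} = -8, g_{vv} = -8, g_{uv} = -3, giving D = 55 > 0 with g_{uu} < 0, so the point is a local maximum.
g(1/11, -10/11) = -21/11.

-21/11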